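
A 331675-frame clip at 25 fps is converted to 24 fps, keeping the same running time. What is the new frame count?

Target frames = source frames × (target rate / source rate) = 331675 × (24)/(25) = 331675 × 24/25 = 318408.

318408 frames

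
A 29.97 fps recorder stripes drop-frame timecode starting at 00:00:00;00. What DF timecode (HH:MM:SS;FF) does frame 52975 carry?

Ten DF minutes hold 17982 frames, so frame 52975 lies in block 2 (frames 35964–53945) with 17011 frames into that block.
The block's first minute is 1800 frames and the rest 1798 each; 17011 frames reaches minute 9, so 2 × 18 + 9 × 2 = 54 labels have been skipped so far.
Adding those back, label number 52975 + 54 = 53029 at 30 labels/s is 1767 s + 19 f = 0 h 29 min 27 s frame 19, i.e. 00:29:27;19.

00:29:27;19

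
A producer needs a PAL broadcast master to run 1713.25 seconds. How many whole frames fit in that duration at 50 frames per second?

Frames = 1713.25 × 50 = 171325/2 ≈ 85662.5000.
Complete frames: 85662.

85662 frames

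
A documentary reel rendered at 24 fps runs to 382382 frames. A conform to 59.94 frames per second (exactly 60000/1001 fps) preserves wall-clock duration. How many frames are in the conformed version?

955000 frames

Target frames = source frames × (target rate / source rate) = 382382 × (60000/1001)/(24) = 382382 × 2500/1001 = 955000.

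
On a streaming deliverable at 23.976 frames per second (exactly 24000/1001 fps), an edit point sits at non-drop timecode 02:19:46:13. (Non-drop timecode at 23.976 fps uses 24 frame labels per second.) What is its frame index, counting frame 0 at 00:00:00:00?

Total seconds to the label: (2 × 3600 + 19 × 60 + 46) = 8386.
Frame index = 8386 × 24 + 13 = 201277.

frame 201277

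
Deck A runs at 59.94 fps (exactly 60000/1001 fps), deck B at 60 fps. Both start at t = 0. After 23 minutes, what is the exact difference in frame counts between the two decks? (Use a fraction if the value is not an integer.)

23 min = 1380 s.
A emits 60000/1001 × 1380 = 82800000/1001 frames; B emits 60 × 1380 = 82800.
Difference = 82800/1001 frames (≈ 82.7173); B is ahead of A.

82800/1001 frames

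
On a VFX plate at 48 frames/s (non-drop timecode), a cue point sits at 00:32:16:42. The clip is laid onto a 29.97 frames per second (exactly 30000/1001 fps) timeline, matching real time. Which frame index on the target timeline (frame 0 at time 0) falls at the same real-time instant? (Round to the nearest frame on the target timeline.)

Source frame index: (0×3600 + 32×60 + 16) × 48 + 42 = 92970.
Real time: 92970 / (48) = 15495/8 s.
Target frame: (15495/8) × (30000/1001) = 58106250/1001 ≈ 58048.202 → 58048.

frame 58048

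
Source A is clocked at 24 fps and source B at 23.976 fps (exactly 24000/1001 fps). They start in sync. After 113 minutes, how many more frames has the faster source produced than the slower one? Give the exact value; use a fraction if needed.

113 min = 6780 s.
A emits 24 × 6780 = 162720 frames; B emits 24000/1001 × 6780 = 162720000/1001.
Difference = 162720/1001 frames (≈ 162.5574); B is behind A.

162720/1001 frames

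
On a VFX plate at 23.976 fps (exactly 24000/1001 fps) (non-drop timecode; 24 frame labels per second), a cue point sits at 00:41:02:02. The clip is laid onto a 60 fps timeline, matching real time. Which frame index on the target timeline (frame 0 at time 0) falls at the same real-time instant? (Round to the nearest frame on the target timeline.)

frame 147873

Source frame index: (0×3600 + 41×60 + 2) × 24 + 2 = 59090.
Real time: 59090 / (24000/1001) = 5914909/2400 s.
Target frame: (5914909/2400) × (60) = 5914909/40 ≈ 147872.725 → 147873.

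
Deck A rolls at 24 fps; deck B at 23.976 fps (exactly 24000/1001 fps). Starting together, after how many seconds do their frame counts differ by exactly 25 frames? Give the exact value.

25025/24 seconds

The gap grows by |24000/1001 − 24| = 24/1001 frames per second.
Time for a 25-frame gap: 25 ÷ (24/1001) = 25025/24 s.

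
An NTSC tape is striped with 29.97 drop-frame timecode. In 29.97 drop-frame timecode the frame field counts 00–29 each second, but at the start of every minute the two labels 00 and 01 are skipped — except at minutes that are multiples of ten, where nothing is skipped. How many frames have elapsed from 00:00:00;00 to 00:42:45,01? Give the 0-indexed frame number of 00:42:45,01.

Complete 10-minute blocks: 4, each 17982 frames → 71928.
Remaining 2 whole minutes in the current block: 1800 + 1 × 1798 = 3598 frames.
Within the current minute: 45 × 30 + 1 − 2 = 1349 (labels ;00/;01 skipped at this minute). Total = 71928 + 3598 + 1349 = 76875.

76875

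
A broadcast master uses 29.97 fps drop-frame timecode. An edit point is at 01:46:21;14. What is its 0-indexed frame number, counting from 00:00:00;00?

191252

As if non-drop at 30 labels/s: (1 × 3600 + 46 × 60 + 21) × 30 + 14 = 191444.
Minute boundaries passed: 106; those not divisible by 10: 106 − 10 = 96; dropped labels = 2 × 96 = 192.
Actual frame index = 191444 − 192 = 191252.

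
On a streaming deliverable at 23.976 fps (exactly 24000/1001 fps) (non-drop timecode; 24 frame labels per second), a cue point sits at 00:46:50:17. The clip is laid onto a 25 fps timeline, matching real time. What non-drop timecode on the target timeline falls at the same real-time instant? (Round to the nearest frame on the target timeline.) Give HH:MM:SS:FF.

Source frame index: (0×3600 + 46×60 + 50) × 24 + 17 = 67457.
Real time: 67457 / (24000/1001) = 67524457/24000 s.
Target frame: (67524457/24000) × (25) = 67524457/960 ≈ 70337.976 → 70338.
At 25 labels/s: frame 70338 → 00:46:53:13.

00:46:53:13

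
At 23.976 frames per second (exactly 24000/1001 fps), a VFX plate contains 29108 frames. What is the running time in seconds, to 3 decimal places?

Running time = 29108 × 1001/24000 = 7284277/6000 s ≈ 1214.046 s.

1214.046 seconds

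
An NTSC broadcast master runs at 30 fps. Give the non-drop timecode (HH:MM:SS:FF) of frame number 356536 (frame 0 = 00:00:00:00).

356536 ÷ 30 = 11884 full seconds, remainder 16 frames.
11884 s = 3 h 18 min 4 s.
Timecode: 03:18:04:16.

03:18:04:16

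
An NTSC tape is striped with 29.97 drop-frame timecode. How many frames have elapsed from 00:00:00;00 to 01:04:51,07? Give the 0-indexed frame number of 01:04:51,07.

Complete 10-minute blocks: 6, each 17982 frames → 107892.
Remaining 4 whole minutes in the current block: 1800 + 3 × 1798 = 7194 frames.
Within the current minute: 51 × 30 + 7 − 2 = 1535 (labels ;00/;01 skipped at this minute). Total = 107892 + 7194 + 1535 = 116621.

116621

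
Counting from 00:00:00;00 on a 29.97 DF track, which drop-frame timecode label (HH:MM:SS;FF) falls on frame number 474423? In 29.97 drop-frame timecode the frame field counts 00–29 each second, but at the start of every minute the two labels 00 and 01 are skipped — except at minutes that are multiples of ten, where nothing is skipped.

Ten DF minutes hold 17982 frames, so frame 474423 lies in block 26 (frames 467532–485513) with 6891 frames into that block.
The block's first minute is 1800 frames and the rest 1798 each; 6891 frames reaches minute 3, so 26 × 18 + 3 × 2 = 474 labels have been skipped so far.
Adding those back, label number 474423 + 474 = 474897 at 30 labels/s is 15829 s + 27 f = 4 h 23 min 49 s frame 27, i.e. 04:23:49;27.

04:23:49;27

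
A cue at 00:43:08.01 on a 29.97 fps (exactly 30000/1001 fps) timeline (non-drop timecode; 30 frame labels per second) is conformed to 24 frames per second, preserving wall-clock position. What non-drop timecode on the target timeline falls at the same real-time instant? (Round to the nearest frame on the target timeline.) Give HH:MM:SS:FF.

00:43:10:15

Source frame index: (0×3600 + 43×60 + 8) × 30 + 1 = 77641.
Real time: 77641 / (30000/1001) = 77718641/30000 s.
Target frame: (77718641/30000) × (24) = 77718641/1250 ≈ 62174.913 → 62175.
At 24 labels/s: frame 62175 → 00:43:10:15.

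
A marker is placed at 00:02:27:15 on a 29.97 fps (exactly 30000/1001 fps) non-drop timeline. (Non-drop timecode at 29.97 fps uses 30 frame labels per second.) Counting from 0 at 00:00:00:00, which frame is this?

Total seconds to the label: (0 × 3600 + 2 × 60 + 27) = 147.
Frame index = 147 × 30 + 15 = 4425.

4425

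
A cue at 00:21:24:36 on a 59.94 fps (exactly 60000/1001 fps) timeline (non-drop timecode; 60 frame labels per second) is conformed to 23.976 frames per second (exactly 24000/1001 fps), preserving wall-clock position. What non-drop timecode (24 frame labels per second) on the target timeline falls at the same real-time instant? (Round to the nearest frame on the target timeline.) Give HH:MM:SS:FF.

Source frame index: (0×3600 + 21×60 + 24) × 60 + 36 = 77076.
Real time: 77076 / (60000/1001) = 6429423/5000 s.
Target frame: (6429423/5000) × (24000/1001) = 154152/5 ≈ 30830.400 → 30830.
At 24 labels/s: frame 30830 → 00:21:24:14.

00:21:24:14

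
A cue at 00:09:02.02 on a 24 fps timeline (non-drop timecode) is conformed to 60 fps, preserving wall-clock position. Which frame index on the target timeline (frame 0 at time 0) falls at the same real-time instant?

frame 32525

Source frame index: (0×3600 + 9×60 + 2) × 24 + 2 = 13010.
Real time: 13010 / (24) = 6505/12 s.
Target frame: (6505/12) × (60) = 32525.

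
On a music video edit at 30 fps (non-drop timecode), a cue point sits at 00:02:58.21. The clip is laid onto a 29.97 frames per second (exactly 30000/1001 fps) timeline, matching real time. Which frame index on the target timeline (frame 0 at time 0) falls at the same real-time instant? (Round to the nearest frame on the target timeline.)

Source frame index: (0×3600 + 2×60 + 58) × 30 + 21 = 5361.
Real time: 5361 / (30) = 1787/10 s.
Target frame: (1787/10) × (30000/1001) = 5361000/1001 ≈ 5355.644 → 5356.

frame 5356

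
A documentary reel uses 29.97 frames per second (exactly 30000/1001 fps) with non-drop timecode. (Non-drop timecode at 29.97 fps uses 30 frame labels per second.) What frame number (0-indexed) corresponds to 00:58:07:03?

Total seconds to the label: (0 × 3600 + 58 × 60 + 7) = 3487.
Frame index = 3487 × 30 + 3 = 104613.

frame 104613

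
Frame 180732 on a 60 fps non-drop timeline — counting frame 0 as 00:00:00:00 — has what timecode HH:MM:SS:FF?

00:50:12:12

180732 ÷ 60 = 3012 full seconds, remainder 12 frames.
3012 s = 0 h 50 min 12 s.
Timecode: 00:50:12:12.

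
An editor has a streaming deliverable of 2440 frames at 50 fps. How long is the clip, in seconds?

48.8 seconds

Running time = 2440 / (50) = 48.8 s.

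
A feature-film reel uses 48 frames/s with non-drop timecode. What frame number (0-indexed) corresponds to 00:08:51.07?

frame 25495

Total seconds to the label: (0 × 3600 + 8 × 60 + 51) = 531.
Frame index = 531 × 48 + 7 = 25495.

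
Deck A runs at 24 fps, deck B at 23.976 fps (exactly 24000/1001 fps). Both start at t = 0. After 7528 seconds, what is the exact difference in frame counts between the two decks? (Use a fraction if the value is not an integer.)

A emits 24 × 7528 = 180672 frames; B emits 24000/1001 × 7528 = 180672000/1001.
Difference = 180672/1001 frames (≈ 180.4915); B is behind A.

180672/1001 frames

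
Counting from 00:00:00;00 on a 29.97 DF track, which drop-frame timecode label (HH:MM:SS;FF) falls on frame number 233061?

Ten DF minutes hold 17982 frames, so frame 233061 lies in block 12 (frames 215784–233765) with 17277 frames into that block.
The block's first minute is 1800 frames and the rest 1798 each; 17277 frames reaches minute 9, so 12 × 18 + 9 × 2 = 234 labels have been skipped so far.
Adding those back, label number 233061 + 234 = 233295 at 30 labels/s is 7776 s + 15 f = 2 h 9 min 36 s frame 15, i.e. 02:09:36;15.

02:09:36;15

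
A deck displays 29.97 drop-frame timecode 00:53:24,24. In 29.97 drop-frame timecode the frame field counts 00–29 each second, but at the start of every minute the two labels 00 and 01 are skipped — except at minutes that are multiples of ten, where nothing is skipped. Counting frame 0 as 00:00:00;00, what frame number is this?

96048

As if non-drop at 30 labels/s: (0 × 3600 + 53 × 60 + 24) × 30 + 24 = 96144.
Minute boundaries passed: 53; those not divisible by 10: 53 − 5 = 48; dropped labels = 2 × 48 = 96.
Actual frame index = 96144 − 96 = 96048.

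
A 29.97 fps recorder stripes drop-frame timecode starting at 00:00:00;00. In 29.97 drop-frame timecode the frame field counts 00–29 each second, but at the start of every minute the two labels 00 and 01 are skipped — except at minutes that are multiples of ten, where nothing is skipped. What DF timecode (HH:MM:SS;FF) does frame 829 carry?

00:00:27;19

Ten DF minutes hold 17982 frames, so frame 829 lies in block 0 (frames 0–17981) with 829 frames into that block.
The block's first minute is 1800 frames and the rest 1798 each; 829 frames reaches minute 0, so 0 × 18 + 0 × 2 = 0 labels have been skipped so far.
Adding those back, label number 829 + 0 = 829 at 30 labels/s is 27 s + 19 f = 0 h 0 min 27 s frame 19, i.e. 00:00:27;19.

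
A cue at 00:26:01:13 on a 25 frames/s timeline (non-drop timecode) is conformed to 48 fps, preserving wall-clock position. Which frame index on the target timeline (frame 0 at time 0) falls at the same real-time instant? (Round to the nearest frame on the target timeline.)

Source frame index: (0×3600 + 26×60 + 1) × 25 + 13 = 39038.
Real time: 39038 / (25) = 39038/25 s.
Target frame: (39038/25) × (48) = 1873824/25 ≈ 74952.960 → 74953.

frame 74953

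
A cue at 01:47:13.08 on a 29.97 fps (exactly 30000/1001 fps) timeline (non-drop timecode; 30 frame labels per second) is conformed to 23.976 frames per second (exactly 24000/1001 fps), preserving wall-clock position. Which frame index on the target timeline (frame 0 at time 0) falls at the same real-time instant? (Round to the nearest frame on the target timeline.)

Source frame index: (1×3600 + 47×60 + 13) × 30 + 8 = 192998.
Real time: 192998 / (30000/1001) = 96595499/15000 s.
Target frame: (96595499/15000) × (24000/1001) = 771992/5 ≈ 154398.400 → 154398.

frame 154398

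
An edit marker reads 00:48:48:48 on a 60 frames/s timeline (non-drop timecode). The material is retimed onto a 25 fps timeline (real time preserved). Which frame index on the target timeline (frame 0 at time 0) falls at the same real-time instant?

Source frame index: (0×3600 + 48×60 + 48) × 60 + 48 = 175728.
Real time: 175728 / (60) = 14644/5 s.
Target frame: (14644/5) × (25) = 73220.

frame 73220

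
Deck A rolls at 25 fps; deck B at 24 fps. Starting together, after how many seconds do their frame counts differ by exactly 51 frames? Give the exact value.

51 seconds

The gap grows by |24 − 25| = 1 frame per second.
Time for a 51-frame gap: 51 ÷ (1) = 51 s.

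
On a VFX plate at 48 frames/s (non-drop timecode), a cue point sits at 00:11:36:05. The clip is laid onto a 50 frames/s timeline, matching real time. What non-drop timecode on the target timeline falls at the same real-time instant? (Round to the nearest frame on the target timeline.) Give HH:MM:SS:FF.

Source frame index: (0×3600 + 11×60 + 36) × 48 + 5 = 33413.
Real time: 33413 / (48) = 33413/48 s.
Target frame: (33413/48) × (50) = 835325/24 ≈ 34805.208 → 34805.
At 50 labels/s: frame 34805 → 00:11:36:05.

00:11:36:05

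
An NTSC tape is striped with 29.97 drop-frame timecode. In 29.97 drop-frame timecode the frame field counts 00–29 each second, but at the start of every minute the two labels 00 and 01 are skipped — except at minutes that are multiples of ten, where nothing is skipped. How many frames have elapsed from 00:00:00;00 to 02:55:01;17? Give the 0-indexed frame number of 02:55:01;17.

As if non-drop at 30 labels/s: (2 × 3600 + 55 × 60 + 1) × 30 + 17 = 315047.
Minute boundaries passed: 175; those not divisible by 10: 175 − 17 = 158; dropped labels = 2 × 158 = 316.
Actual frame index = 315047 − 316 = 314731.

314731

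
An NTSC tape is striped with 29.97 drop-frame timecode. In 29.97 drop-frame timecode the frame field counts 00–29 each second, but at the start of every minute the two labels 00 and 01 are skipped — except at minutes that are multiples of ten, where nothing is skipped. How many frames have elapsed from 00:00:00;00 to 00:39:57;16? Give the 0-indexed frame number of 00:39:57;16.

71854

As if non-drop at 30 labels/s: (0 × 3600 + 39 × 60 + 57) × 30 + 16 = 71926.
Minute boundaries passed: 39; those not divisible by 10: 39 − 3 = 36; dropped labels = 2 × 36 = 72.
Actual frame index = 71926 − 72 = 71854.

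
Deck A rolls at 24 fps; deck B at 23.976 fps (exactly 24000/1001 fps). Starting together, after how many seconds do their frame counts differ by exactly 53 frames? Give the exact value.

53053/24 seconds

The gap grows by |24000/1001 − 24| = 24/1001 frames per second.
Time for a 53-frame gap: 53 ÷ (24/1001) = 53053/24 s.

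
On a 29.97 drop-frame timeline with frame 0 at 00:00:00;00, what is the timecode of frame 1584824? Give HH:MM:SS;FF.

Ten DF minutes hold 17982 frames, so frame 1584824 lies in block 88 (frames 1582416–1600397) with 2408 frames into that block.
The block's first minute is 1800 frames and the rest 1798 each; 2408 frames reaches minute 1, so 88 × 18 + 1 × 2 = 1586 labels have been skipped so far.
Adding those back, label number 1584824 + 1586 = 1586410 at 30 labels/s is 52880 s + 10 f = 14 h 41 min 20 s frame 10, i.e. 14:41:20;10.

14:41:20;10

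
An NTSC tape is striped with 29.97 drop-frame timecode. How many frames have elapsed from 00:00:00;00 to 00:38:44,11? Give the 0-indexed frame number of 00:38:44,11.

Complete 10-minute blocks: 3, each 17982 frames → 53946.
Remaining 8 whole minutes in the current block: 1800 + 7 × 1798 = 14386 frames.
Within the current minute: 44 × 30 + 11 − 2 = 1329 (labels ;00/;01 skipped at this minute). Total = 53946 + 14386 + 1329 = 69661.

69661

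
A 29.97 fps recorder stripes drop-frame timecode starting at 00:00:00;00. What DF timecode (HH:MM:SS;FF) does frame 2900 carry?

Each 10-minute DF block holds 10 × 60 × 30 − 9 × 2 = 17982 frames. 2900 ÷ 17982 → 0 full blocks, remainder 2900.
Within the partial block the first minute is 1800 frames and each further minute 1798, so 1 further minute boundary passed. Total skipped labels = 18 × 0 + 2 × 1 = 2.
Non-drop label index = 2900 + 2 = 2902; at 30 labels/s that is 00:01:36:22, i.e. DF 00:01:36;22.

00:01:36;22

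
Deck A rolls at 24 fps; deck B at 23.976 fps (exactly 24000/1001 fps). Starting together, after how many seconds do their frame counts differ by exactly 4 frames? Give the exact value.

1001/6 seconds

The gap grows by |24000/1001 − 24| = 24/1001 frames per second.
Time for a 4-frame gap: 4 ÷ (24/1001) = 1001/6 s.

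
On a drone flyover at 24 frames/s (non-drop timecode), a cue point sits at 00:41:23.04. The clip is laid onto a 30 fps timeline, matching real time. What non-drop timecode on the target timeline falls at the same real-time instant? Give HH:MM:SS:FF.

Source frame index: (0×3600 + 41×60 + 23) × 24 + 4 = 59596.
Real time: 59596 / (24) = 14899/6 s.
Target frame: (14899/6) × (30) = 74495.
At 30 labels/s: frame 74495 → 00:41:23:05.

00:41:23:05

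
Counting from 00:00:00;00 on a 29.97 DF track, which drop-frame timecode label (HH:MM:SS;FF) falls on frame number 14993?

Each 10-minute DF block holds 10 × 60 × 30 − 9 × 2 = 17982 frames. 14993 ÷ 17982 → 0 full blocks, remainder 14993.
Within the partial block the first minute is 1800 frames and each further minute 1798, so 8 further minute boundaries passed. Total skipped labels = 18 × 0 + 2 × 8 = 16.
Non-drop label index = 14993 + 16 = 15009; at 30 labels/s that is 00:08:20:09, i.e. DF 00:08:20;09.

00:08:20;09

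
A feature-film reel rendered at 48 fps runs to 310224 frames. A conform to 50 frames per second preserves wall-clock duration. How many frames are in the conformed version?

Target frames = source frames × (target rate / source rate) = 310224 × (50)/(48) = 310224 × 25/24 = 323150.

323150 frames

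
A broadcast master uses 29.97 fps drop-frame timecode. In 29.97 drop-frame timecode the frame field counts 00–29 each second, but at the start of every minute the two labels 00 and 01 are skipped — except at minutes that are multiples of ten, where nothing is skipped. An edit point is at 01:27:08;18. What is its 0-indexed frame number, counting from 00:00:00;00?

Complete 10-minute blocks: 8, each 17982 frames → 143856.
Remaining 7 whole minutes in the current block: 1800 + 6 × 1798 = 12588 frames.
Within the current minute: 8 × 30 + 18 − 2 = 256 (labels ;00/;01 skipped at this minute). Total = 143856 + 12588 + 256 = 156700.

156700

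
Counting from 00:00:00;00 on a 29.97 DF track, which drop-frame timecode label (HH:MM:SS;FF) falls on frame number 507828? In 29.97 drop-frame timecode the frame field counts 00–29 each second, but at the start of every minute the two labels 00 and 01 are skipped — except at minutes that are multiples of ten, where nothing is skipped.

Ten DF minutes hold 17982 frames, so frame 507828 lies in block 28 (frames 503496–521477) with 4332 frames into that block.
The block's first minute is 1800 frames and the rest 1798 each; 4332 frames reaches minute 2, so 28 × 18 + 2 × 2 = 508 labels have been skipped so far.
Adding those back, label number 507828 + 508 = 508336 at 30 labels/s is 16944 s + 16 f = 4 h 42 min 24 s frame 16, i.e. 04:42:24;16.

04:42:24;16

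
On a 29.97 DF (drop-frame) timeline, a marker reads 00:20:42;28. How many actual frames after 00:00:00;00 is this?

37252

As if non-drop at 30 labels/s: (0 × 3600 + 20 × 60 + 42) × 30 + 28 = 37288.
Minute boundaries passed: 20; those not divisible by 10: 20 − 2 = 18; dropped labels = 2 × 18 = 36.
Actual frame index = 37288 − 36 = 37252.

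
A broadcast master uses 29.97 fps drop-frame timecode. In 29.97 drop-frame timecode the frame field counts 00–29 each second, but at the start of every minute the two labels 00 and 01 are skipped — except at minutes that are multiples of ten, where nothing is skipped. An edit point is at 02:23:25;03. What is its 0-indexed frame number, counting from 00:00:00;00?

As if non-drop at 30 labels/s: (2 × 3600 + 23 × 60 + 25) × 30 + 3 = 258153.
Minute boundaries passed: 143; those not divisible by 10: 143 − 14 = 129; dropped labels = 2 × 129 = 258.
Actual frame index = 258153 − 258 = 257895.

257895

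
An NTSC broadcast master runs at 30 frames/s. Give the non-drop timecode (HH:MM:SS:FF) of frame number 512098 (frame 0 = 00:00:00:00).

512098 ÷ 30 = 17069 full seconds, remainder 28 frames.
17069 s = 4 h 44 min 29 s.
Timecode: 04:44:29:28.

04:44:29:28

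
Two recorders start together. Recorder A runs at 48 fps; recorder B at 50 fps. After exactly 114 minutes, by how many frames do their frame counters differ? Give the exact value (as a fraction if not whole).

13680 frames

114 min = 6840 s.
A emits 48 × 6840 = 328320 frames; B emits 50 × 6840 = 342000.
Difference = 13680 frames; B is ahead of A.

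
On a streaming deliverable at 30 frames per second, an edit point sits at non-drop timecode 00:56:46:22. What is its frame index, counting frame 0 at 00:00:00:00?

Total seconds to the label: (0 × 3600 + 56 × 60 + 46) = 3406.
Frame index = 3406 × 30 + 22 = 102202.

frame 102202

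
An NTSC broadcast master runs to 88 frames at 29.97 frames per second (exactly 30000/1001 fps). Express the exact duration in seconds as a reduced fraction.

Running time = 88 ÷ (30000/1001) = 88 × 1001/30000 = 11011/3750 s.

11011/3750 seconds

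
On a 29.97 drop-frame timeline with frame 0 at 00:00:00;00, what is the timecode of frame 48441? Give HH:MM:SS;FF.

00:26:56;09

Each 10-minute DF block holds 10 × 60 × 30 − 9 × 2 = 17982 frames. 48441 ÷ 17982 → 2 full blocks, remainder 12477.
Within the partial block the first minute is 1800 frames and each further minute 1798, so 6 further minute boundaries passed. Total skipped labels = 18 × 2 + 2 × 6 = 48.
Non-drop label index = 48441 + 48 = 48489; at 30 labels/s that is 00:26:56:09, i.e. DF 00:26:56;09.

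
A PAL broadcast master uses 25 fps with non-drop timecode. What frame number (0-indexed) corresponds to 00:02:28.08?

frame 3708

Total seconds to the label: (0 × 3600 + 2 × 60 + 28) = 148.
Frame index = 148 × 25 + 8 = 3708.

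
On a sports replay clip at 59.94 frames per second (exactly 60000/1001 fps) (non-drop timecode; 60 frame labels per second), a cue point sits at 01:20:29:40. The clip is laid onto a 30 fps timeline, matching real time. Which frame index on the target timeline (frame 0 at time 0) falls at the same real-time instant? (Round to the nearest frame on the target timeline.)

Source frame index: (1×3600 + 20×60 + 29) × 60 + 40 = 289780.
Real time: 289780 / (60000/1001) = 14503489/3000 s.
Target frame: (14503489/3000) × (30) = 14503489/100 ≈ 145034.890 → 145035.

frame 145035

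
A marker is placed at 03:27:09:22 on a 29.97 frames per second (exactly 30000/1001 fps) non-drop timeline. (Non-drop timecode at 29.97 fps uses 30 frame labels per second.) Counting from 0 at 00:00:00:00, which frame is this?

Total seconds to the label: (3 × 3600 + 27 × 60 + 9) = 12429.
Frame index = 12429 × 30 + 22 = 372892.

372892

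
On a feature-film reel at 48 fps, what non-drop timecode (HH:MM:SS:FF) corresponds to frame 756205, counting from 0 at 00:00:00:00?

04:22:34:13

756205 ÷ 48 = 15754 full seconds, remainder 13 frames.
15754 s = 4 h 22 min 34 s.
Timecode: 04:22:34:13.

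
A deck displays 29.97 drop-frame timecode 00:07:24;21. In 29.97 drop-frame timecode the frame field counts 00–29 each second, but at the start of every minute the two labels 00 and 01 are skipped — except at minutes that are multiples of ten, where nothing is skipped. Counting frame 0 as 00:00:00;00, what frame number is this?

13327

As if non-drop at 30 labels/s: (0 × 3600 + 7 × 60 + 24) × 30 + 21 = 13341.
Minute boundaries passed: 7; those not divisible by 10: 7 − 0 = 7; dropped labels = 2 × 7 = 14.
Actual frame index = 13341 − 14 = 13327.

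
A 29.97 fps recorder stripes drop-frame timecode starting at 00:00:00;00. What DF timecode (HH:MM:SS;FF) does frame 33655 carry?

00:18:42;29

Ten DF minutes hold 17982 frames, so frame 33655 lies in block 1 (frames 17982–35963) with 15673 frames into that block.
The block's first minute is 1800 frames and the rest 1798 each; 15673 frames reaches minute 8, so 1 × 18 + 8 × 2 = 34 labels have been skipped so far.
Adding those back, label number 33655 + 34 = 33689 at 30 labels/s is 1122 s + 29 f = 0 h 18 min 42 s frame 29, i.e. 00:18:42;29.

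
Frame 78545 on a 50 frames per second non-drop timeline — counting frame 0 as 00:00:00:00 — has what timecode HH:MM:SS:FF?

78545 ÷ 50 = 1570 full seconds, remainder 45 frames.
1570 s = 0 h 26 min 10 s.
Timecode: 00:26:10:45.

00:26:10:45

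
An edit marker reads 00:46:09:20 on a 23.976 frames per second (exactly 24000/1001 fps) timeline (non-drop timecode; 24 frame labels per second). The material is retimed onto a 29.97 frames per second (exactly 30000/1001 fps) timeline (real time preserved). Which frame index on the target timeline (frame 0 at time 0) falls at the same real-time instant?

Source frame index: (0×3600 + 46×60 + 9) × 24 + 20 = 66476.
Real time: 66476 / (24000/1001) = 16635619/6000 s.
Target frame: (16635619/6000) × (30000/1001) = 83095.

frame 83095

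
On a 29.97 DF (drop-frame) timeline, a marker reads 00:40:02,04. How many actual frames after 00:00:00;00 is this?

Complete 10-minute blocks: 4, each 17982 frames → 71928.
Remaining 0 whole minutes in the current block: 0 frames.
Within the current minute: 2 × 30 + 4 = 64. Total = 71928 + 0 + 64 = 71992.

71992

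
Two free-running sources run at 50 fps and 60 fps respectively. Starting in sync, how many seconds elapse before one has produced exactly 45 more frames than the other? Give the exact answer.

4.5 seconds

The gap grows by |60 − 50| = 10 frames per second.
Time for a 45-frame gap: 45 ÷ (10) = 4.5 s.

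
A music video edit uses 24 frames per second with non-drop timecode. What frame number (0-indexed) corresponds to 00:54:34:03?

Total seconds to the label: (0 × 3600 + 54 × 60 + 34) = 3274.
Frame index = 3274 × 24 + 3 = 78579.

frame 78579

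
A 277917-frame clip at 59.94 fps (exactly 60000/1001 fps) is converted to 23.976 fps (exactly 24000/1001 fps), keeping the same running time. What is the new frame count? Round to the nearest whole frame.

Frames at target rate = 277917 × (24000/1001) / (60000/1001) = 555834/5 ≈ 111166.800.
Nearest whole frame: 111167.

111167 frames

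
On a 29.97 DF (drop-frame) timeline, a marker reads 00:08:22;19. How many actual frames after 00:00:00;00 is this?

As if non-drop at 30 labels/s: (0 × 3600 + 8 × 60 + 22) × 30 + 19 = 15079.
Minute boundaries passed: 8; those not divisible by 10: 8 − 0 = 8; dropped labels = 2 × 8 = 16.
Actual frame index = 15079 − 16 = 15063.

15063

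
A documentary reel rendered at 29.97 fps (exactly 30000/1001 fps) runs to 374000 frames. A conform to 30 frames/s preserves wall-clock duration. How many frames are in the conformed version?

Target frames = source frames × (target rate / source rate) = 374000 × (30)/(30000/1001) = 374000 × 1001/1000 = 374374.

374374 frames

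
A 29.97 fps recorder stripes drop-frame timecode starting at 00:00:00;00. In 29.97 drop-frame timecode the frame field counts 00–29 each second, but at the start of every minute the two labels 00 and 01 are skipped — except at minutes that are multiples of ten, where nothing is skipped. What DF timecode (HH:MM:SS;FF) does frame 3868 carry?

00:02:09;02

Ten DF minutes hold 17982 frames, so frame 3868 lies in block 0 (frames 0–17981) with 3868 frames into that block.
The block's first minute is 1800 frames and the rest 1798 each; 3868 frames reaches minute 2, so 0 × 18 + 2 × 2 = 4 labels have been skipped so far.
Adding those back, label number 3868 + 4 = 3872 at 30 labels/s is 129 s + 2 f = 0 h 2 min 9 s frame 2, i.e. 00:02:09;02.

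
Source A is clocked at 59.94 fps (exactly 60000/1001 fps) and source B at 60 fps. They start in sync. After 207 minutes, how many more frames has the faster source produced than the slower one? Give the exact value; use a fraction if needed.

745200/1001 frames

207 min = 12420 s.
A emits 60000/1001 × 12420 = 745200000/1001 frames; B emits 60 × 12420 = 745200.
Difference = 745200/1001 frames (≈ 744.4555); B is ahead of A.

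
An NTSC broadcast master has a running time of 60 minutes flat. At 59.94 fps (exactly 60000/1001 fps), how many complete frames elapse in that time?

215784 frames

60 min = 3600 s.
Frames = 3600 × 60000/1001 = 216000000/1001 ≈ 215784.2158.
Complete frames: 215784.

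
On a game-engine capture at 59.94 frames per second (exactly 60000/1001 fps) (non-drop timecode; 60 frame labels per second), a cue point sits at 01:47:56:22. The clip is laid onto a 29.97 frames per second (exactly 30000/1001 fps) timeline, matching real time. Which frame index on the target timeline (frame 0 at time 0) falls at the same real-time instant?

frame 194291

Source frame index: (1×3600 + 47×60 + 56) × 60 + 22 = 388582.
Real time: 388582 / (60000/1001) = 194485291/30000 s.
Target frame: (194485291/30000) × (30000/1001) = 194291.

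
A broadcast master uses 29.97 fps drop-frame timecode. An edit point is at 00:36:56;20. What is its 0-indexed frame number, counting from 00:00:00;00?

As if non-drop at 30 labels/s: (0 × 3600 + 36 × 60 + 56) × 30 + 20 = 66500.
Minute boundaries passed: 36; those not divisible by 10: 36 − 3 = 33; dropped labels = 2 × 33 = 66.
Actual frame index = 66500 − 66 = 66434.

66434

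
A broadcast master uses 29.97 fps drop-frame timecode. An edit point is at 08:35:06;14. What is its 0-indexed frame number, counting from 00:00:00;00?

Complete 10-minute blocks: 51, each 17982 frames → 917082.
Remaining 5 whole minutes in the current block: 1800 + 4 × 1798 = 8992 frames.
Within the current minute: 6 × 30 + 14 − 2 = 192 (labels ;00/;01 skipped at this minute). Total = 917082 + 8992 + 192 = 926266.

926266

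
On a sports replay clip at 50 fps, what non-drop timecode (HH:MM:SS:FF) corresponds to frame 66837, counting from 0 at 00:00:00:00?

00:22:16:37

66837 ÷ 50 = 1336 full seconds, remainder 37 frames.
1336 s = 0 h 22 min 16 s.
Timecode: 00:22:16:37.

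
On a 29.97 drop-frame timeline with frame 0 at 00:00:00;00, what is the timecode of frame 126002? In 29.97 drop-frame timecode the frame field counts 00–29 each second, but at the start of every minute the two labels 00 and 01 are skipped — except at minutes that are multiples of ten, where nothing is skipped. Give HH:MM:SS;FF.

01:10:04;08

Ten DF minutes hold 17982 frames, so frame 126002 lies in block 7 (frames 125874–143855) with 128 frames into that block.
The block's first minute is 1800 frames and the rest 1798 each; 128 frames reaches minute 0, so 7 × 18 + 0 × 2 = 126 labels have been skipped so far.
Adding those back, label number 126002 + 126 = 126128 at 30 labels/s is 4204 s + 8 f = 1 h 10 min 4 s frame 8, i.e. 01:10:04;08.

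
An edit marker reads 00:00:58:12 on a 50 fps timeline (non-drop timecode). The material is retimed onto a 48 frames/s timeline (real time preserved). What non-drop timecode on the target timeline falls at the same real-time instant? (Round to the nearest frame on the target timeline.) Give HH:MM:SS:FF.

Source frame index: (0×3600 + 0×60 + 58) × 50 + 12 = 2912.
Real time: 2912 / (50) = 1456/25 s.
Target frame: (1456/25) × (48) = 69888/25 ≈ 2795.520 → 2796.
At 48 labels/s: frame 2796 → 00:00:58:12.

00:00:58:12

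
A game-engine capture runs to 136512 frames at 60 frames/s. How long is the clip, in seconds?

Running time = 136512 / (60) = 2275.2 s.

2275.2 seconds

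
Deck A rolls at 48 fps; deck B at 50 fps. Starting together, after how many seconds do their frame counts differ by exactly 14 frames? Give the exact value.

The gap grows by |50 − 48| = 2 frames per second.
Time for a 14-frame gap: 14 ÷ (2) = 7 s.

7 seconds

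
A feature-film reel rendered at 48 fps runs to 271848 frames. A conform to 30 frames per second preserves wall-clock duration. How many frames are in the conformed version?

Target frames = source frames × (target rate / source rate) = 271848 × (30)/(48) = 271848 × 5/8 = 169905.

169905 frames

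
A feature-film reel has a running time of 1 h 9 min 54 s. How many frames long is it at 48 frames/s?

201312 frames

1 h 9 min 54 s = 4194 s.
Frames = 4194 × 48 = 201312.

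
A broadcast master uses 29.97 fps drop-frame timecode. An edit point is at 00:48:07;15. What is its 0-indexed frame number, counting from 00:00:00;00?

86537

Complete 10-minute blocks: 4, each 17982 frames → 71928.
Remaining 8 whole minutes in the current block: 1800 + 7 × 1798 = 14386 frames.
Within the current minute: 7 × 30 + 15 − 2 = 223 (labels ;00/;01 skipped at this minute). Total = 71928 + 14386 + 223 = 86537.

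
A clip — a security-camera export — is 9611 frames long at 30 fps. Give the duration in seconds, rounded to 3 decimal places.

Running time = 9611 × 1/30 = 9611/30 s ≈ 320.367 s.

320.367 seconds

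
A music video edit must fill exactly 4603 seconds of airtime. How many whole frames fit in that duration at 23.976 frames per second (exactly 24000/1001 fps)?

Frames = 4603 × 24000/1001 = 110472000/1001 ≈ 110361.6384.
Complete frames: 110361.

110361 frames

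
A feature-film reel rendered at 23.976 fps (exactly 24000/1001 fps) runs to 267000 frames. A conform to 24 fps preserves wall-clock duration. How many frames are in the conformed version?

Target frames = source frames × (target rate / source rate) = 267000 × (24)/(24000/1001) = 267000 × 1001/1000 = 267267.

267267 frames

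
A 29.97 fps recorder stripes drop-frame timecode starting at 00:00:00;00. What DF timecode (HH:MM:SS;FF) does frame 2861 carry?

Each 10-minute DF block holds 10 × 60 × 30 − 9 × 2 = 17982 frames. 2861 ÷ 17982 → 0 full blocks, remainder 2861.
Within the partial block the first minute is 1800 frames and each further minute 1798, so 1 further minute boundary passed. Total skipped labels = 18 × 0 + 2 × 1 = 2.
Non-drop label index = 2861 + 2 = 2863; at 30 labels/s that is 00:01:35:13, i.e. DF 00:01:35;13.

00:01:35;13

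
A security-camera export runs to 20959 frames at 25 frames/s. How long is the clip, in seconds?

838.36 seconds

Running time = 20959 / (25) = 838.36 s.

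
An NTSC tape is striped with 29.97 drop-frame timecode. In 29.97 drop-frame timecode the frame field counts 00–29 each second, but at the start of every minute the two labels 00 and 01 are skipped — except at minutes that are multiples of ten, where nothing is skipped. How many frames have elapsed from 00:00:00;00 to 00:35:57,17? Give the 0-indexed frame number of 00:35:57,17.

As if non-drop at 30 labels/s: (0 × 3600 + 35 × 60 + 57) × 30 + 17 = 64727.
Minute boundaries passed: 35; those not divisible by 10: 35 − 3 = 32; dropped labels = 2 × 32 = 64.
Actual frame index = 64727 − 64 = 64663.

64663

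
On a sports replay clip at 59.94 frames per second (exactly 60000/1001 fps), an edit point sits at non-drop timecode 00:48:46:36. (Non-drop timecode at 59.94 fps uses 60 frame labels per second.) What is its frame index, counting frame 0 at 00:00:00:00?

175596

Total seconds to the label: (0 × 3600 + 48 × 60 + 46) = 2926.
Frame index = 2926 × 60 + 36 = 175596.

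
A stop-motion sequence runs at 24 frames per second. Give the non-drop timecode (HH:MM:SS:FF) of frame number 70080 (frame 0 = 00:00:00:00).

00:48:40:00

70080 ÷ 24 = 2920 full seconds, remainder 0 frames.
2920 s = 0 h 48 min 40 s.
Timecode: 00:48:40:00.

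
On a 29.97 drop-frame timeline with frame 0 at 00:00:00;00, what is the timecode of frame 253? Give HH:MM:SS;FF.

00:00:08;13

Ten DF minutes hold 17982 frames, so frame 253 lies in block 0 (frames 0–17981) with 253 frames into that block.
The block's first minute is 1800 frames and the rest 1798 each; 253 frames reaches minute 0, so 0 × 18 + 0 × 2 = 0 labels have been skipped so far.
Adding those back, label number 253 + 0 = 253 at 30 labels/s is 8 s + 13 f = 0 h 0 min 8 s frame 13, i.e. 00:00:08;13.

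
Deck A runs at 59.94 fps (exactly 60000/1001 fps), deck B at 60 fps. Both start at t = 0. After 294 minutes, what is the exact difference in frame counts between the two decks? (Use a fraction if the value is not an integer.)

294 min = 17640 s.
A emits 60000/1001 × 17640 = 151200000/143 frames; B emits 60 × 17640 = 1058400.
Difference = 151200/143 frames (≈ 1057.3427); B is ahead of A.

151200/143 frames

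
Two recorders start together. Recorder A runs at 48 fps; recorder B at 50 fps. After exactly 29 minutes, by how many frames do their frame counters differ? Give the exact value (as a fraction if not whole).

3480 frames

29 min = 1740 s.
A emits 48 × 1740 = 83520 frames; B emits 50 × 1740 = 87000.
Difference = 3480 frames; B is ahead of A.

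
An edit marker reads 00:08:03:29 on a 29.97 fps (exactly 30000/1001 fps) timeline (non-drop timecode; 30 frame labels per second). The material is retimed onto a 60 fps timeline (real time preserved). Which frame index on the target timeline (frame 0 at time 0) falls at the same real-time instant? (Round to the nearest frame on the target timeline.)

Source frame index: (0×3600 + 8×60 + 3) × 30 + 29 = 14519.
Real time: 14519 / (30000/1001) = 14533519/30000 s.
Target frame: (14533519/30000) × (60) = 14533519/500 ≈ 29067.038 → 29067.

frame 29067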